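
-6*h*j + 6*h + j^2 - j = (-6*h + j)*(j - 1)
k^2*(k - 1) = k^3 - k^2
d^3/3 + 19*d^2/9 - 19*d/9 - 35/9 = (d/3 + 1/3)*(d - 5/3)*(d + 7)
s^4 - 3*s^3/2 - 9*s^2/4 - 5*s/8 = s*(s - 5/2)*(s + 1/2)^2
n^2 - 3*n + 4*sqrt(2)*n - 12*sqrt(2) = (n - 3)*(n + 4*sqrt(2))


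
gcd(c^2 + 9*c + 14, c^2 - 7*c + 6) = 1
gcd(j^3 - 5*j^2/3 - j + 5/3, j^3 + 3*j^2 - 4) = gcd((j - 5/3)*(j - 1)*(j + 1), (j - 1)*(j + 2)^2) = j - 1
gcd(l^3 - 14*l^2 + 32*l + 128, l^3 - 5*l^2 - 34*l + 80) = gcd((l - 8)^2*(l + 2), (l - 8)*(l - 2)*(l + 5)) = l - 8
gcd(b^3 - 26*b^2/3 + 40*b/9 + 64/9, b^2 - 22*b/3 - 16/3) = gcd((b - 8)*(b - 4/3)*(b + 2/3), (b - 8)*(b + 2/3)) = b^2 - 22*b/3 - 16/3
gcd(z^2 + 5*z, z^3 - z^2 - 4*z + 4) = 1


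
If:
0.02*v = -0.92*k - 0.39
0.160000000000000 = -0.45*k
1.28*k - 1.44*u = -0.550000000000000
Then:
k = -0.36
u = 0.07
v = -3.14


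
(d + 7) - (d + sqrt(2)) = 7 - sqrt(2)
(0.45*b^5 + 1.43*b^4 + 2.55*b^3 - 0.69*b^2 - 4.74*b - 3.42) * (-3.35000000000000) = -1.5075*b^5 - 4.7905*b^4 - 8.5425*b^3 + 2.3115*b^2 + 15.879*b + 11.457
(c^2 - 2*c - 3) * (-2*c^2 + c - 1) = -2*c^4 + 5*c^3 + 3*c^2 - c + 3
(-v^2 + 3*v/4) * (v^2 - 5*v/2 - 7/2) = -v^4 + 13*v^3/4 + 13*v^2/8 - 21*v/8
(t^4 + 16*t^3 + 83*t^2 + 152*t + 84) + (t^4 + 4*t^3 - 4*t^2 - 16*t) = 2*t^4 + 20*t^3 + 79*t^2 + 136*t + 84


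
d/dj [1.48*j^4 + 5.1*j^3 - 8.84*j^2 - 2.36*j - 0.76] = 5.92*j^3 + 15.3*j^2 - 17.68*j - 2.36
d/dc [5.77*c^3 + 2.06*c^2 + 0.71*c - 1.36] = 17.31*c^2 + 4.12*c + 0.71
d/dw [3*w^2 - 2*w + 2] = 6*w - 2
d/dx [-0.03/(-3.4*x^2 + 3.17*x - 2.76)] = (0.0951 - 0.204*x)/(3.4*x^2 - 3.17*x + 2.76)^2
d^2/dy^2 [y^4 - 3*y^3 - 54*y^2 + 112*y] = 12*y^2 - 18*y - 108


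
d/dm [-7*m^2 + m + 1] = 1 - 14*m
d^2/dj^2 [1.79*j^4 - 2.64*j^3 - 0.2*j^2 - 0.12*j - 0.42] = 21.48*j^2 - 15.84*j - 0.4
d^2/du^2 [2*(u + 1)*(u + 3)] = 4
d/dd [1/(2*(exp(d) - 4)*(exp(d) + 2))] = (1 - exp(d))*exp(d)/(exp(4*d) - 4*exp(3*d) - 12*exp(2*d) + 32*exp(d) + 64)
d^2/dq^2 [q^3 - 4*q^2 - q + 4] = 6*q - 8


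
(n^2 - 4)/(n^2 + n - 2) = (n - 2)/(n - 1)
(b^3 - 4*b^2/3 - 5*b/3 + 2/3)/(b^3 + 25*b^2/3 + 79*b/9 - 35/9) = 3*(b^2 - b - 2)/(3*b^2 + 26*b + 35)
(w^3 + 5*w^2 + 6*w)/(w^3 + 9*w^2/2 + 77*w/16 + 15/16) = 16*w*(w + 2)/(16*w^2 + 24*w + 5)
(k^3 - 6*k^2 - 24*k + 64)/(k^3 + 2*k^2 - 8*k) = (k - 8)/k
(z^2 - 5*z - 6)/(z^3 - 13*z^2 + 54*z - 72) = (z + 1)/(z^2 - 7*z + 12)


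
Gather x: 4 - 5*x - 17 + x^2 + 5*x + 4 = x^2 - 9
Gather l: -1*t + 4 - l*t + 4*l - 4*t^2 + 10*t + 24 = l*(4 - t) - 4*t^2 + 9*t + 28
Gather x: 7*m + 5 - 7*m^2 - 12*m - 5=-7*m^2 - 5*m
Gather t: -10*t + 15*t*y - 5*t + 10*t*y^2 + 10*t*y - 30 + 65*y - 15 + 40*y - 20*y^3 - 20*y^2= t*(10*y^2 + 25*y - 15) - 20*y^3 - 20*y^2 + 105*y - 45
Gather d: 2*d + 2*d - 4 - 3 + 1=4*d - 6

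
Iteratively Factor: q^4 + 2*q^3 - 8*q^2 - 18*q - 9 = (q + 1)*(q^3 + q^2 - 9*q - 9) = (q + 1)^2*(q^2 - 9) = (q - 3)*(q + 1)^2*(q + 3)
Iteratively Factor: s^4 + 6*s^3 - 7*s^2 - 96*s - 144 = (s + 3)*(s^3 + 3*s^2 - 16*s - 48) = (s + 3)^2*(s^2 - 16) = (s - 4)*(s + 3)^2*(s + 4)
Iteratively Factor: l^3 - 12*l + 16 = (l + 4)*(l^2 - 4*l + 4) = (l - 2)*(l + 4)*(l - 2)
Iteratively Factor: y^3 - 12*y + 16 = (y + 4)*(y^2 - 4*y + 4) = (y - 2)*(y + 4)*(y - 2)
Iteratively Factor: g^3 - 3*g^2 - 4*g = (g + 1)*(g^2 - 4*g) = g*(g + 1)*(g - 4)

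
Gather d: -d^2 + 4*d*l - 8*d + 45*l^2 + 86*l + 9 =-d^2 + d*(4*l - 8) + 45*l^2 + 86*l + 9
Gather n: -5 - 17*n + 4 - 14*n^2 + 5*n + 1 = -14*n^2 - 12*n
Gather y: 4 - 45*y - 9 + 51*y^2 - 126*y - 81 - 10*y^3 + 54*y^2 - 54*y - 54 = -10*y^3 + 105*y^2 - 225*y - 140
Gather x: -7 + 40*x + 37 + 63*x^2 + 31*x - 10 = 63*x^2 + 71*x + 20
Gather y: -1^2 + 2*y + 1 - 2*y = 0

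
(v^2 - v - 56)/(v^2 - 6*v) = (v^2 - v - 56)/(v*(v - 6))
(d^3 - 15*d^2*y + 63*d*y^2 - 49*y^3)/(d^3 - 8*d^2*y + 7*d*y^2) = (d - 7*y)/d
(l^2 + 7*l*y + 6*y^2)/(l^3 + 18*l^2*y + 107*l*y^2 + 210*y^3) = (l + y)/(l^2 + 12*l*y + 35*y^2)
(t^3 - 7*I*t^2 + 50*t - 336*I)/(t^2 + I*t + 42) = t - 8*I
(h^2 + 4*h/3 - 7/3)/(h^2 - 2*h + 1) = (h + 7/3)/(h - 1)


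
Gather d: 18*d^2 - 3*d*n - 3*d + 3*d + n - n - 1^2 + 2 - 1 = 18*d^2 - 3*d*n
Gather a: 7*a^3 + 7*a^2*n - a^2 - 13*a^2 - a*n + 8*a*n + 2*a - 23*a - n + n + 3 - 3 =7*a^3 + a^2*(7*n - 14) + a*(7*n - 21)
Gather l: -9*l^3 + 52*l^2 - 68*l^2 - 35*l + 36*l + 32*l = -9*l^3 - 16*l^2 + 33*l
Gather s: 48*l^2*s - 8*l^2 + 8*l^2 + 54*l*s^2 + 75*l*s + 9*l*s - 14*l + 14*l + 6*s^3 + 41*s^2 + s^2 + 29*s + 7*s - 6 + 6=6*s^3 + s^2*(54*l + 42) + s*(48*l^2 + 84*l + 36)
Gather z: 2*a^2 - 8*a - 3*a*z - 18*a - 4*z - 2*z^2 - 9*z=2*a^2 - 26*a - 2*z^2 + z*(-3*a - 13)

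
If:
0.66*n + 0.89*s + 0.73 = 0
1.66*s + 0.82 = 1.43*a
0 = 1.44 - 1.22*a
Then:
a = 1.18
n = -1.81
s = 0.52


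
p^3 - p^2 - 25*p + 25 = (p - 5)*(p - 1)*(p + 5)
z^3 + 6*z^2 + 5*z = z*(z + 1)*(z + 5)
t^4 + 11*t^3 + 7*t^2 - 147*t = t*(t - 3)*(t + 7)^2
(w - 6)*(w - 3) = w^2 - 9*w + 18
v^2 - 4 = (v - 2)*(v + 2)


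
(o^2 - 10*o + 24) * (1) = o^2 - 10*o + 24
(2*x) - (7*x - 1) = 1 - 5*x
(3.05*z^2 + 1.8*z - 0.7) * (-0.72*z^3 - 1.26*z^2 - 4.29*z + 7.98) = -2.196*z^5 - 5.139*z^4 - 14.8485*z^3 + 17.499*z^2 + 17.367*z - 5.586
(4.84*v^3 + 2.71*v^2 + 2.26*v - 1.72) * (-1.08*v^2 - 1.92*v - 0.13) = -5.2272*v^5 - 12.2196*v^4 - 8.2732*v^3 - 2.8339*v^2 + 3.0086*v + 0.2236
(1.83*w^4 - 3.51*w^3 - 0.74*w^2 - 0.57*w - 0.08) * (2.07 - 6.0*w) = -10.98*w^5 + 24.8481*w^4 - 2.8257*w^3 + 1.8882*w^2 - 0.6999*w - 0.1656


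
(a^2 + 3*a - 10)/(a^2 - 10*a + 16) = (a + 5)/(a - 8)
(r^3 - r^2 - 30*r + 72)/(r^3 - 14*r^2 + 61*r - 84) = (r + 6)/(r - 7)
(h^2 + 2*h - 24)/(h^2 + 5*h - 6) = (h - 4)/(h - 1)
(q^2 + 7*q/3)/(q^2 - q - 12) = q*(3*q + 7)/(3*(q^2 - q - 12))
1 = 1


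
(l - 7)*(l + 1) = l^2 - 6*l - 7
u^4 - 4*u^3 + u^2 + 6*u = u*(u - 3)*(u - 2)*(u + 1)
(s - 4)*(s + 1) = s^2 - 3*s - 4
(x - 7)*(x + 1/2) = x^2 - 13*x/2 - 7/2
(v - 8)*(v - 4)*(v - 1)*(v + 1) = v^4 - 12*v^3 + 31*v^2 + 12*v - 32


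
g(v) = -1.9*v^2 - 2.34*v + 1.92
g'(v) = -3.8*v - 2.34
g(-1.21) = 1.97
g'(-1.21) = 2.26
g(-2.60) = -4.84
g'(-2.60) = 7.54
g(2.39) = -14.53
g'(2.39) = -11.42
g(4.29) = -43.09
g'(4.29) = -18.64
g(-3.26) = -10.64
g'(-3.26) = 10.05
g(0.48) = 0.36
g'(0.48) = -4.16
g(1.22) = -3.76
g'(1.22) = -6.98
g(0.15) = 1.53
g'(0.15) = -2.91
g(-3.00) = -8.16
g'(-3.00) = 9.06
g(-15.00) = -390.48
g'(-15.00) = 54.66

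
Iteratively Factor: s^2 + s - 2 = (s + 2)*(s - 1)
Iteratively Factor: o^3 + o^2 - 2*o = (o - 1)*(o^2 + 2*o) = o*(o - 1)*(o + 2)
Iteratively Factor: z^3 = (z)*(z^2) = z^2*(z)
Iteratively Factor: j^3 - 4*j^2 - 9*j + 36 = (j + 3)*(j^2 - 7*j + 12) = (j - 3)*(j + 3)*(j - 4)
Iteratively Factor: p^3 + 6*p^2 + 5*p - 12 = (p + 3)*(p^2 + 3*p - 4) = (p + 3)*(p + 4)*(p - 1)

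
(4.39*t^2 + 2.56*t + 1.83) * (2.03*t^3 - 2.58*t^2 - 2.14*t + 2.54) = 8.9117*t^5 - 6.1294*t^4 - 12.2845*t^3 + 0.950799999999998*t^2 + 2.5862*t + 4.6482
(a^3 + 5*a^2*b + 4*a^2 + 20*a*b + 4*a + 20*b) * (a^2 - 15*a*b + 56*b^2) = a^5 - 10*a^4*b + 4*a^4 - 19*a^3*b^2 - 40*a^3*b + 4*a^3 + 280*a^2*b^3 - 76*a^2*b^2 - 40*a^2*b + 1120*a*b^3 - 76*a*b^2 + 1120*b^3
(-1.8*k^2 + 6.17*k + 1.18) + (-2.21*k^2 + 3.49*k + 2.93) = -4.01*k^2 + 9.66*k + 4.11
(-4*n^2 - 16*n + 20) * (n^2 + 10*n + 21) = -4*n^4 - 56*n^3 - 224*n^2 - 136*n + 420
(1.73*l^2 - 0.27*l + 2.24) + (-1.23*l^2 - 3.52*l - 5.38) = 0.5*l^2 - 3.79*l - 3.14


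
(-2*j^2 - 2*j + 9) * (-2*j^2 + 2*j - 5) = 4*j^4 - 12*j^2 + 28*j - 45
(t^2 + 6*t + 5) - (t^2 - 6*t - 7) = 12*t + 12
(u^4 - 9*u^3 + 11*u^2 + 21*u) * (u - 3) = u^5 - 12*u^4 + 38*u^3 - 12*u^2 - 63*u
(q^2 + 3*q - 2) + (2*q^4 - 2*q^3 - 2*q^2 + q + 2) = 2*q^4 - 2*q^3 - q^2 + 4*q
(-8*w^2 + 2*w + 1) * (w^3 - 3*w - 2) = -8*w^5 + 2*w^4 + 25*w^3 + 10*w^2 - 7*w - 2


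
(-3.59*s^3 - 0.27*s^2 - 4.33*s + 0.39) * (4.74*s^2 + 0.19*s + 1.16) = -17.0166*s^5 - 1.9619*s^4 - 24.7399*s^3 + 0.7127*s^2 - 4.9487*s + 0.4524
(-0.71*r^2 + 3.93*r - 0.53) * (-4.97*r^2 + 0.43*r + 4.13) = 3.5287*r^4 - 19.8374*r^3 + 1.3917*r^2 + 16.003*r - 2.1889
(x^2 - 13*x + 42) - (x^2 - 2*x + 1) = 41 - 11*x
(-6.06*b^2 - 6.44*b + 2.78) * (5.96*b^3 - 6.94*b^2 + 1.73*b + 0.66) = -36.1176*b^5 + 3.67399999999999*b^4 + 50.7786*b^3 - 34.434*b^2 + 0.558999999999998*b + 1.8348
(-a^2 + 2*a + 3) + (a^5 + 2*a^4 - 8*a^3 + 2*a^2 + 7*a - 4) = a^5 + 2*a^4 - 8*a^3 + a^2 + 9*a - 1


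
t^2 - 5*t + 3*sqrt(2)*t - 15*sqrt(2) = (t - 5)*(t + 3*sqrt(2))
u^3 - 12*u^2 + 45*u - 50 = (u - 5)^2*(u - 2)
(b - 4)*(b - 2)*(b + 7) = b^3 + b^2 - 34*b + 56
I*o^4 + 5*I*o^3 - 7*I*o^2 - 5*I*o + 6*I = (o - 1)*(o + 1)*(o + 6)*(I*o - I)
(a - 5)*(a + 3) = a^2 - 2*a - 15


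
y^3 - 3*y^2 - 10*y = y*(y - 5)*(y + 2)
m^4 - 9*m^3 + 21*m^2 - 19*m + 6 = (m - 6)*(m - 1)^3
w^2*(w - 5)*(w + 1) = w^4 - 4*w^3 - 5*w^2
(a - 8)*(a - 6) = a^2 - 14*a + 48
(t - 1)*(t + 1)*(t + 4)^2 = t^4 + 8*t^3 + 15*t^2 - 8*t - 16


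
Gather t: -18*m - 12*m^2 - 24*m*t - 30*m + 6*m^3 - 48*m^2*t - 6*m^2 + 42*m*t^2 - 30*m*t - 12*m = 6*m^3 - 18*m^2 + 42*m*t^2 - 60*m + t*(-48*m^2 - 54*m)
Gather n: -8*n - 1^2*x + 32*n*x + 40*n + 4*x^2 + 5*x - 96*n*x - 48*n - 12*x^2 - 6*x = n*(-64*x - 16) - 8*x^2 - 2*x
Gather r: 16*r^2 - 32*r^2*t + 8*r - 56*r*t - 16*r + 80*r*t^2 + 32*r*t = r^2*(16 - 32*t) + r*(80*t^2 - 24*t - 8)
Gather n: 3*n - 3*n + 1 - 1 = 0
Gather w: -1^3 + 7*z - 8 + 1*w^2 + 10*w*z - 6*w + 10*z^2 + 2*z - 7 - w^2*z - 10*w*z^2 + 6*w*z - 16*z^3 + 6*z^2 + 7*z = w^2*(1 - z) + w*(-10*z^2 + 16*z - 6) - 16*z^3 + 16*z^2 + 16*z - 16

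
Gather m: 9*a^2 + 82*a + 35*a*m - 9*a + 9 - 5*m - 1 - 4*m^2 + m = 9*a^2 + 73*a - 4*m^2 + m*(35*a - 4) + 8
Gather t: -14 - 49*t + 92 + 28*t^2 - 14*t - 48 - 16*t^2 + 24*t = 12*t^2 - 39*t + 30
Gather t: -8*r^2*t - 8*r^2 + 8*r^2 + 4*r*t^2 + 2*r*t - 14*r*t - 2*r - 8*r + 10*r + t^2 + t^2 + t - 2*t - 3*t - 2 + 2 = t^2*(4*r + 2) + t*(-8*r^2 - 12*r - 4)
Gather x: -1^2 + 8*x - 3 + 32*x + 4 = 40*x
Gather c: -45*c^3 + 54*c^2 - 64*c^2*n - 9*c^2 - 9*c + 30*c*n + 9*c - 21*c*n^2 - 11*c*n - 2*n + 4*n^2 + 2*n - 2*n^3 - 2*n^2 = -45*c^3 + c^2*(45 - 64*n) + c*(-21*n^2 + 19*n) - 2*n^3 + 2*n^2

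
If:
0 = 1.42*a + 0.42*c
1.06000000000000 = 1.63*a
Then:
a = 0.65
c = -2.20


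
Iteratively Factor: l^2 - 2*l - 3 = (l + 1)*(l - 3)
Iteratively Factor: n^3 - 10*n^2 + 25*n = (n - 5)*(n^2 - 5*n) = n*(n - 5)*(n - 5)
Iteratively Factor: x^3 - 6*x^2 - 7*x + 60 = (x - 4)*(x^2 - 2*x - 15) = (x - 4)*(x + 3)*(x - 5)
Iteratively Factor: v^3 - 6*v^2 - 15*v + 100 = (v - 5)*(v^2 - v - 20) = (v - 5)^2*(v + 4)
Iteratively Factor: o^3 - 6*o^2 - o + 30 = (o - 5)*(o^2 - o - 6) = (o - 5)*(o - 3)*(o + 2)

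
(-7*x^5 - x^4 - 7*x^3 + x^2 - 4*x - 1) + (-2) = -7*x^5 - x^4 - 7*x^3 + x^2 - 4*x - 3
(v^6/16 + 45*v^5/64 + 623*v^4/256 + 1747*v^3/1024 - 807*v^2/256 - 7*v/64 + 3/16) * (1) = v^6/16 + 45*v^5/64 + 623*v^4/256 + 1747*v^3/1024 - 807*v^2/256 - 7*v/64 + 3/16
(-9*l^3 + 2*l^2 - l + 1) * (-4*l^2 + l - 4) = 36*l^5 - 17*l^4 + 42*l^3 - 13*l^2 + 5*l - 4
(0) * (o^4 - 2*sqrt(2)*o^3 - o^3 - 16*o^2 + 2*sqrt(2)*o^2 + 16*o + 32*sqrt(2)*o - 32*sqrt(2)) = 0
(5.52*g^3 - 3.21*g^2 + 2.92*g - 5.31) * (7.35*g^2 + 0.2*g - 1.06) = 40.572*g^5 - 22.4895*g^4 + 14.9688*g^3 - 35.0419*g^2 - 4.1572*g + 5.6286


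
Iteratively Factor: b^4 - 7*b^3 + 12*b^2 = (b)*(b^3 - 7*b^2 + 12*b) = b^2*(b^2 - 7*b + 12) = b^2*(b - 4)*(b - 3)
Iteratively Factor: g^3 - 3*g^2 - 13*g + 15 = (g - 5)*(g^2 + 2*g - 3) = (g - 5)*(g - 1)*(g + 3)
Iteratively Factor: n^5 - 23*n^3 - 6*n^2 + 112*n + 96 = (n + 4)*(n^4 - 4*n^3 - 7*n^2 + 22*n + 24) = (n + 1)*(n + 4)*(n^3 - 5*n^2 - 2*n + 24) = (n - 3)*(n + 1)*(n + 4)*(n^2 - 2*n - 8) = (n - 4)*(n - 3)*(n + 1)*(n + 4)*(n + 2)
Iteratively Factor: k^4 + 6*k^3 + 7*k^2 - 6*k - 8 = (k + 4)*(k^3 + 2*k^2 - k - 2) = (k - 1)*(k + 4)*(k^2 + 3*k + 2) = (k - 1)*(k + 2)*(k + 4)*(k + 1)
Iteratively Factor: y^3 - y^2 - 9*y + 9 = (y - 3)*(y^2 + 2*y - 3) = (y - 3)*(y + 3)*(y - 1)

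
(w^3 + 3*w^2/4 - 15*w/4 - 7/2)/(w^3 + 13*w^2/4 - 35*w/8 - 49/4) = 2*(w + 1)/(2*w + 7)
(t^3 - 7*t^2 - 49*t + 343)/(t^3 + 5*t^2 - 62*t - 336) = (t^2 - 14*t + 49)/(t^2 - 2*t - 48)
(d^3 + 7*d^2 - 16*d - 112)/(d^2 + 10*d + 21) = (d^2 - 16)/(d + 3)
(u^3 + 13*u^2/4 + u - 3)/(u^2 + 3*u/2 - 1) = (4*u^2 + 5*u - 6)/(2*(2*u - 1))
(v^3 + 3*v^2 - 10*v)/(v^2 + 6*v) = (v^2 + 3*v - 10)/(v + 6)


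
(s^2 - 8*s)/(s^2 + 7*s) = (s - 8)/(s + 7)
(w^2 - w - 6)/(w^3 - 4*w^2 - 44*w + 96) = (w^2 - w - 6)/(w^3 - 4*w^2 - 44*w + 96)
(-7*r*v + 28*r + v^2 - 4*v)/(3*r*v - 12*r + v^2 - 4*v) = (-7*r + v)/(3*r + v)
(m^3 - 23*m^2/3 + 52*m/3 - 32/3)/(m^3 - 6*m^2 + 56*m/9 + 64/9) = 3*(m - 1)/(3*m + 2)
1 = 1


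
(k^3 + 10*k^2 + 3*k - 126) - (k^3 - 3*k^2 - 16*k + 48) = 13*k^2 + 19*k - 174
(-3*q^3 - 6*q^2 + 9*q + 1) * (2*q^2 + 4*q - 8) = -6*q^5 - 24*q^4 + 18*q^3 + 86*q^2 - 68*q - 8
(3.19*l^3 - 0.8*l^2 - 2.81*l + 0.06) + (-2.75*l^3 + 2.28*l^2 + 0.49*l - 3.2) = 0.44*l^3 + 1.48*l^2 - 2.32*l - 3.14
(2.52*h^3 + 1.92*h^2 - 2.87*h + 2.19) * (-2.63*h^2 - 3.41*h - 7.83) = -6.6276*h^5 - 13.6428*h^4 - 18.7307*h^3 - 11.0066*h^2 + 15.0042*h - 17.1477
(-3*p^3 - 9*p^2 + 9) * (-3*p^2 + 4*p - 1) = 9*p^5 + 15*p^4 - 33*p^3 - 18*p^2 + 36*p - 9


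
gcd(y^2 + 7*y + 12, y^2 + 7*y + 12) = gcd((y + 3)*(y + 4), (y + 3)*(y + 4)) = y^2 + 7*y + 12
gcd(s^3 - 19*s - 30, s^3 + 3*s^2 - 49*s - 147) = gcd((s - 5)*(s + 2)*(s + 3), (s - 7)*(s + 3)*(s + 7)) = s + 3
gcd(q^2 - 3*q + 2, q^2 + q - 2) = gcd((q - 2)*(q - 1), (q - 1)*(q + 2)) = q - 1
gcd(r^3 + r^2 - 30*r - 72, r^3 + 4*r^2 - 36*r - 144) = r^2 - 2*r - 24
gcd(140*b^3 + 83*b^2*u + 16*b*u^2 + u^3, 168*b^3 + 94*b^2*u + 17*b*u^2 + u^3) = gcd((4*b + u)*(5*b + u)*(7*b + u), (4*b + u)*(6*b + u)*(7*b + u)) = 28*b^2 + 11*b*u + u^2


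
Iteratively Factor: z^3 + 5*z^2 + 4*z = (z)*(z^2 + 5*z + 4) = z*(z + 4)*(z + 1)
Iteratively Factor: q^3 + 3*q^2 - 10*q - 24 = (q + 2)*(q^2 + q - 12) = (q - 3)*(q + 2)*(q + 4)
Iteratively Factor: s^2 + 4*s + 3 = (s + 3)*(s + 1)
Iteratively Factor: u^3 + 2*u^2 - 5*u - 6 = (u - 2)*(u^2 + 4*u + 3) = (u - 2)*(u + 3)*(u + 1)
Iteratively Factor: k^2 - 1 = (k - 1)*(k + 1)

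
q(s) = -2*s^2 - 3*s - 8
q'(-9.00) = 33.00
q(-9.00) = -143.00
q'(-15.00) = 57.00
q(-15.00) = -413.00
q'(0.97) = -6.88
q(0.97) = -12.79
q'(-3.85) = 12.40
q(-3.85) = -26.10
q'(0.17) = -3.68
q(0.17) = -8.57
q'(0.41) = -4.64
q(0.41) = -9.57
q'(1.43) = -8.72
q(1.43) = -16.38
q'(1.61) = -9.44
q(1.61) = -18.01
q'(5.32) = -24.28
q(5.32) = -80.56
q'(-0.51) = -0.96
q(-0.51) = -6.99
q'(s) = -4*s - 3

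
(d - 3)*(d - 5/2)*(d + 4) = d^3 - 3*d^2/2 - 29*d/2 + 30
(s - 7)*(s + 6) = s^2 - s - 42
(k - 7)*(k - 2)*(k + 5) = k^3 - 4*k^2 - 31*k + 70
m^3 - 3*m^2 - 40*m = m*(m - 8)*(m + 5)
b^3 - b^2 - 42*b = b*(b - 7)*(b + 6)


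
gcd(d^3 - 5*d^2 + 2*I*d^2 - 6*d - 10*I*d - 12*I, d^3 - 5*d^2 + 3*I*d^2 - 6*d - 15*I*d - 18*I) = d^2 - 5*d - 6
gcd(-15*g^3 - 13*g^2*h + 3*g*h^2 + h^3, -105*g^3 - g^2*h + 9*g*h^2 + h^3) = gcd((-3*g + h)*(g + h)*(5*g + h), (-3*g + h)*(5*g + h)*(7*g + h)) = 15*g^2 - 2*g*h - h^2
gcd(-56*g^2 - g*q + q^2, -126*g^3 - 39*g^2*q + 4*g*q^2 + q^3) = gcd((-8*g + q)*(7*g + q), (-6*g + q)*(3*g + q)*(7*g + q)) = 7*g + q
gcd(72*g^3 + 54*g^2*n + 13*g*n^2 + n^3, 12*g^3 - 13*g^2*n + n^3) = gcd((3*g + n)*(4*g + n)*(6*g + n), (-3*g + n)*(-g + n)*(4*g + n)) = 4*g + n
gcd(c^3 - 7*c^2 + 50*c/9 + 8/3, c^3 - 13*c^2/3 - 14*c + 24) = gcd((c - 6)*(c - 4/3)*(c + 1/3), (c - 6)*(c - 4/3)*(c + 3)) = c^2 - 22*c/3 + 8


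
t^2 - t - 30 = (t - 6)*(t + 5)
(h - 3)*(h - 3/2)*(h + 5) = h^3 + h^2/2 - 18*h + 45/2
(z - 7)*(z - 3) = z^2 - 10*z + 21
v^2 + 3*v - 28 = (v - 4)*(v + 7)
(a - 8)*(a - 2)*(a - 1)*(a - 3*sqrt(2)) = a^4 - 11*a^3 - 3*sqrt(2)*a^3 + 26*a^2 + 33*sqrt(2)*a^2 - 78*sqrt(2)*a - 16*a + 48*sqrt(2)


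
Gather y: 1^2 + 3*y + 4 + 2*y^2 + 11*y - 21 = 2*y^2 + 14*y - 16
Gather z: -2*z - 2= -2*z - 2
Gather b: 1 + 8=9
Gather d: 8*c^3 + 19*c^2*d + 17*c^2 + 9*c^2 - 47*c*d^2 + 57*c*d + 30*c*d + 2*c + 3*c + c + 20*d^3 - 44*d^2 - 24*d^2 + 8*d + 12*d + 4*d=8*c^3 + 26*c^2 + 6*c + 20*d^3 + d^2*(-47*c - 68) + d*(19*c^2 + 87*c + 24)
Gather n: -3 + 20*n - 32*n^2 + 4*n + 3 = -32*n^2 + 24*n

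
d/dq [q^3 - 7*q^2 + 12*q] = 3*q^2 - 14*q + 12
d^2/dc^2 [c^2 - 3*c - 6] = 2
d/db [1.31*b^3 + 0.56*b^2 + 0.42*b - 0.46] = 3.93*b^2 + 1.12*b + 0.42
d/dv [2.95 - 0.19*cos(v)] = 0.19*sin(v)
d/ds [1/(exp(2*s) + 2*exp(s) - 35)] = -2*(exp(s) + 1)*exp(s)/(exp(2*s) + 2*exp(s) - 35)^2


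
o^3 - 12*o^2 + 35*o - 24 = (o - 8)*(o - 3)*(o - 1)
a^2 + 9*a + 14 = (a + 2)*(a + 7)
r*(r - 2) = r^2 - 2*r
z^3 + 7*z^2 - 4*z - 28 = (z - 2)*(z + 2)*(z + 7)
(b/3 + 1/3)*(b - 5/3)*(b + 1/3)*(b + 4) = b^4/3 + 11*b^3/9 - 29*b^2/27 - 73*b/27 - 20/27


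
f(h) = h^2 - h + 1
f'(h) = 2*h - 1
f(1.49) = 1.73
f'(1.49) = 1.98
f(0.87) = 0.89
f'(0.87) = 0.74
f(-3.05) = 13.35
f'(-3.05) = -7.10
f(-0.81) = 2.47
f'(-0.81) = -2.62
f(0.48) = 0.75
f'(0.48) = -0.04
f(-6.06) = 43.78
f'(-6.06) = -13.12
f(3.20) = 8.04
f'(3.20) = 5.40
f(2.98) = 6.90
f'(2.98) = 4.96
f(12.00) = 133.00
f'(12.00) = 23.00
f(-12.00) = 157.00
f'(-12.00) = -25.00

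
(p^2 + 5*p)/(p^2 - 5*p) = (p + 5)/(p - 5)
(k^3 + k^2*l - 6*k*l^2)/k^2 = k + l - 6*l^2/k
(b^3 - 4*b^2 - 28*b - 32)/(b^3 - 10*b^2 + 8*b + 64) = (b + 2)/(b - 4)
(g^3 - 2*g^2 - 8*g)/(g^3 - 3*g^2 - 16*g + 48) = g*(g + 2)/(g^2 + g - 12)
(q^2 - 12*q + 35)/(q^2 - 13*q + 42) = (q - 5)/(q - 6)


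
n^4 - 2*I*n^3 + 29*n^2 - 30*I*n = n*(n - 6*I)*(n - I)*(n + 5*I)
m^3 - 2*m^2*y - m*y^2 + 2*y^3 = (m - 2*y)*(m - y)*(m + y)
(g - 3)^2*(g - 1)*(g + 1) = g^4 - 6*g^3 + 8*g^2 + 6*g - 9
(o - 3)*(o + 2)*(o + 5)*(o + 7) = o^4 + 11*o^3 + 17*o^2 - 107*o - 210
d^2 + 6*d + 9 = (d + 3)^2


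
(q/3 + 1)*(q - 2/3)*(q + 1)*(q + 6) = q^4/3 + 28*q^3/9 + 61*q^2/9 - 4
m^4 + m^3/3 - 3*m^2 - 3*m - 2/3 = (m - 2)*(m + 1/3)*(m + 1)^2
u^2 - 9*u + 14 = (u - 7)*(u - 2)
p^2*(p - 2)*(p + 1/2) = p^4 - 3*p^3/2 - p^2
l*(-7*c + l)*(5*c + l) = -35*c^2*l - 2*c*l^2 + l^3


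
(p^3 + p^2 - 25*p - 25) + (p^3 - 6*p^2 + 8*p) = 2*p^3 - 5*p^2 - 17*p - 25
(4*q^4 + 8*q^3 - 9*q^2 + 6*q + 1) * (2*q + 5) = 8*q^5 + 36*q^4 + 22*q^3 - 33*q^2 + 32*q + 5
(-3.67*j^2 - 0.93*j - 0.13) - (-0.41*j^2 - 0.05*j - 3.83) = -3.26*j^2 - 0.88*j + 3.7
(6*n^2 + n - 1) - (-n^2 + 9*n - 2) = 7*n^2 - 8*n + 1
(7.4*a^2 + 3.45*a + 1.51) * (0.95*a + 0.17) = 7.03*a^3 + 4.5355*a^2 + 2.021*a + 0.2567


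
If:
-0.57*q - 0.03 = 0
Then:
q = -0.05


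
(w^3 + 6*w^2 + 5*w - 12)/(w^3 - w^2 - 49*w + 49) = (w^2 + 7*w + 12)/(w^2 - 49)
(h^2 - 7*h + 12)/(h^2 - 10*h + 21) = (h - 4)/(h - 7)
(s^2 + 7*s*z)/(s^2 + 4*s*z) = (s + 7*z)/(s + 4*z)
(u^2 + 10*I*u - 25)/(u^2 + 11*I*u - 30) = (u + 5*I)/(u + 6*I)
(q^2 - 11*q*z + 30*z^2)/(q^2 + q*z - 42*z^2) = (q - 5*z)/(q + 7*z)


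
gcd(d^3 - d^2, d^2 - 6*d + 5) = d - 1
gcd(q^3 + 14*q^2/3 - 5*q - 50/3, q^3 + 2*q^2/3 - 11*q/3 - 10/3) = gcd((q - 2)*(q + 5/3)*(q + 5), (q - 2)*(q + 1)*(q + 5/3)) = q^2 - q/3 - 10/3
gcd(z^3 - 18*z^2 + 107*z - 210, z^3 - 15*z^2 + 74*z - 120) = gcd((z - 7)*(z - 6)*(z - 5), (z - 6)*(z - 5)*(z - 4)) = z^2 - 11*z + 30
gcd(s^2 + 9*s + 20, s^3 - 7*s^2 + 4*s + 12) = 1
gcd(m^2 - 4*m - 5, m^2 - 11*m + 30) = m - 5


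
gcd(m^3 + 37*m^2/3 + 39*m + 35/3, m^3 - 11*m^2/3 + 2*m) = 1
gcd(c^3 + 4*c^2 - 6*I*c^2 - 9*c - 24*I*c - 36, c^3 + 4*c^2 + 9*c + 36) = c^2 + c*(4 - 3*I) - 12*I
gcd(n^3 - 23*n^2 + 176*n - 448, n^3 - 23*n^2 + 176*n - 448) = n^3 - 23*n^2 + 176*n - 448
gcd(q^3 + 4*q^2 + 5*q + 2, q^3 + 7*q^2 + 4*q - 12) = q + 2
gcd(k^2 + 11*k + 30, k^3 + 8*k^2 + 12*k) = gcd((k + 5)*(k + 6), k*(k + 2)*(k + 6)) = k + 6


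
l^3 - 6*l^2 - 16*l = l*(l - 8)*(l + 2)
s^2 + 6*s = s*(s + 6)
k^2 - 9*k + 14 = (k - 7)*(k - 2)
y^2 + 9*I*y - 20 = (y + 4*I)*(y + 5*I)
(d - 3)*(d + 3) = d^2 - 9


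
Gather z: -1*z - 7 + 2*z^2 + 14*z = 2*z^2 + 13*z - 7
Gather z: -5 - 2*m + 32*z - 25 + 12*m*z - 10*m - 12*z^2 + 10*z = -12*m - 12*z^2 + z*(12*m + 42) - 30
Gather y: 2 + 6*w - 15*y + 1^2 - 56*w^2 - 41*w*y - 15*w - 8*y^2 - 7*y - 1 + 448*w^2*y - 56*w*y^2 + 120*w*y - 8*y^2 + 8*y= -56*w^2 - 9*w + y^2*(-56*w - 16) + y*(448*w^2 + 79*w - 14) + 2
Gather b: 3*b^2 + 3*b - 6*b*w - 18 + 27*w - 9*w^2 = 3*b^2 + b*(3 - 6*w) - 9*w^2 + 27*w - 18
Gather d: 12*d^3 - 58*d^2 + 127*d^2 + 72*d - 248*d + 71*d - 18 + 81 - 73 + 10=12*d^3 + 69*d^2 - 105*d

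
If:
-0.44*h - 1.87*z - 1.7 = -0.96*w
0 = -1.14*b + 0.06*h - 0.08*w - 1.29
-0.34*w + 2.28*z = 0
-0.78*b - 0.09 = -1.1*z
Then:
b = -1.40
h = -13.35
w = -6.13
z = -0.91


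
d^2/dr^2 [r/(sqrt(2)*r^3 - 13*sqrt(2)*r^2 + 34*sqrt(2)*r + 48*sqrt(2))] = sqrt(2)*(r*(3*r^2 - 26*r + 34)^2 + (-3*r^2 - r*(3*r - 13) + 26*r - 34)*(r^3 - 13*r^2 + 34*r + 48))/(r^3 - 13*r^2 + 34*r + 48)^3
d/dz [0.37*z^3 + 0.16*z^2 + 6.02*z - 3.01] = 1.11*z^2 + 0.32*z + 6.02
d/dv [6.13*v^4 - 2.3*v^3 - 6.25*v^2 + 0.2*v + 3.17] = 24.52*v^3 - 6.9*v^2 - 12.5*v + 0.2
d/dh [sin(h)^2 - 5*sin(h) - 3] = (2*sin(h) - 5)*cos(h)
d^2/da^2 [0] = 0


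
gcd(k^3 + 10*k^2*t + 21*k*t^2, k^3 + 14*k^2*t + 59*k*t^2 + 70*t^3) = k + 7*t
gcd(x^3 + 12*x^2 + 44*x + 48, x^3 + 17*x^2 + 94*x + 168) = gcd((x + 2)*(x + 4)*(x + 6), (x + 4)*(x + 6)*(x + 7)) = x^2 + 10*x + 24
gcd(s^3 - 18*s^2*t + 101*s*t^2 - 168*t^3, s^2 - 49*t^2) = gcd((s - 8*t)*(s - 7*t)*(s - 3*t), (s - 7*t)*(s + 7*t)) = s - 7*t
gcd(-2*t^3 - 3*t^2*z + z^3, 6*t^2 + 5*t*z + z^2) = 1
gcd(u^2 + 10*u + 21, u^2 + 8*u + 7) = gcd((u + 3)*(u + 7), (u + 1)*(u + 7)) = u + 7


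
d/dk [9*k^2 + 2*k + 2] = 18*k + 2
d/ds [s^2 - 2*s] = 2*s - 2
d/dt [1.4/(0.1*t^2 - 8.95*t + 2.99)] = (12.53 - 0.28*t)/(0.1*t^2 - 8.95*t + 2.99)^2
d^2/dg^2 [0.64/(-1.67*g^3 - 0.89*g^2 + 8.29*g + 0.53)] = ((6.4128*g + 1.1392)*(1.67*g^3 + 0.89*g^2 - 8.29*g - 0.53) - 0.64*(5.01*g^2 + 1.78*g - 8.29)*(10.02*g^2 + 3.56*g - 16.58))/(1.67*g^3 + 0.89*g^2 - 8.29*g - 0.53)^3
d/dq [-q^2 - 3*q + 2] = -2*q - 3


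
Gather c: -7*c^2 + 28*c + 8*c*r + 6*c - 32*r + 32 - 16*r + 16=-7*c^2 + c*(8*r + 34) - 48*r + 48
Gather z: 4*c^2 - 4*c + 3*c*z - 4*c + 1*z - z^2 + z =4*c^2 - 8*c - z^2 + z*(3*c + 2)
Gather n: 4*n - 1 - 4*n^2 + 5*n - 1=-4*n^2 + 9*n - 2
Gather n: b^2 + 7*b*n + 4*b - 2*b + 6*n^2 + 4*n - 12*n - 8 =b^2 + 2*b + 6*n^2 + n*(7*b - 8) - 8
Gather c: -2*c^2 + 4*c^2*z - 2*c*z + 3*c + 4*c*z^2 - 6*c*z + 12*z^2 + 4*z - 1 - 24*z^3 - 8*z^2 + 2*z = c^2*(4*z - 2) + c*(4*z^2 - 8*z + 3) - 24*z^3 + 4*z^2 + 6*z - 1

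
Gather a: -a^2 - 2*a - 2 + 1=-a^2 - 2*a - 1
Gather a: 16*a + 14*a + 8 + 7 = 30*a + 15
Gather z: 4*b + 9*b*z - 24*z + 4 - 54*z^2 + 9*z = 4*b - 54*z^2 + z*(9*b - 15) + 4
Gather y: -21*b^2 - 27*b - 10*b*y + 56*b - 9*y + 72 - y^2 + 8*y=-21*b^2 + 29*b - y^2 + y*(-10*b - 1) + 72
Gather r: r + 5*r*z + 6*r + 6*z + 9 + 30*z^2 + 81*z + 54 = r*(5*z + 7) + 30*z^2 + 87*z + 63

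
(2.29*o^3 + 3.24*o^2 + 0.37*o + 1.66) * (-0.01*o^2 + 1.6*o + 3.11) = -0.0229*o^5 + 3.6316*o^4 + 12.3022*o^3 + 10.6518*o^2 + 3.8067*o + 5.1626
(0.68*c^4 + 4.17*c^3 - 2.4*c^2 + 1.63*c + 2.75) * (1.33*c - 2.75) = 0.9044*c^5 + 3.6761*c^4 - 14.6595*c^3 + 8.7679*c^2 - 0.825*c - 7.5625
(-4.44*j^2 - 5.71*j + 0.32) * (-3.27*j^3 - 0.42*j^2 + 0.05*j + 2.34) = 14.5188*j^5 + 20.5365*j^4 + 1.1298*j^3 - 10.8095*j^2 - 13.3454*j + 0.7488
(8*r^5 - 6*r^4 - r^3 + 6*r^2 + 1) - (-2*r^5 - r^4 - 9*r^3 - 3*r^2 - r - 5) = 10*r^5 - 5*r^4 + 8*r^3 + 9*r^2 + r + 6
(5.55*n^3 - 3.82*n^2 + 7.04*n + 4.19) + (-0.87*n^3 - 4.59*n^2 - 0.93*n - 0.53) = 4.68*n^3 - 8.41*n^2 + 6.11*n + 3.66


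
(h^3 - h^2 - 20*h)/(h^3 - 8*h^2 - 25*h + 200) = h*(h + 4)/(h^2 - 3*h - 40)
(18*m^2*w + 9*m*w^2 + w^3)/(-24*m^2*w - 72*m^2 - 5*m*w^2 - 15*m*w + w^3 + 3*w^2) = w*(6*m + w)/(-8*m*w - 24*m + w^2 + 3*w)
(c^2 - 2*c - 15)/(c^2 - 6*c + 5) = (c + 3)/(c - 1)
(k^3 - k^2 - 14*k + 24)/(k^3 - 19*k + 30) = (k + 4)/(k + 5)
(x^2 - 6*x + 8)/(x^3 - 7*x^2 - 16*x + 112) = (x - 2)/(x^2 - 3*x - 28)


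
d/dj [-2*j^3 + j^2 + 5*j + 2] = -6*j^2 + 2*j + 5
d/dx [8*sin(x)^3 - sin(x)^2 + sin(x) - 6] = (24*sin(x)^2 - 2*sin(x) + 1)*cos(x)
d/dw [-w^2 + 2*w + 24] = 2 - 2*w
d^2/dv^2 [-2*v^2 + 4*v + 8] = -4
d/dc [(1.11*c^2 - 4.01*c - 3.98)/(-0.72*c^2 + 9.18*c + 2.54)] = (7.3026*c^2 - 0.0924000000000014*c + 26.351)/(0.5184*c^4 - 13.2192*c^3 + 80.6148*c^2 + 46.6344*c + 6.4516)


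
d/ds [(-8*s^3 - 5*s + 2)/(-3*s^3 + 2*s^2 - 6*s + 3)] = (-16*s^4 + 66*s^3 - 44*s^2 - 8*s - 3)/(9*s^6 - 12*s^5 + 40*s^4 - 42*s^3 + 48*s^2 - 36*s + 9)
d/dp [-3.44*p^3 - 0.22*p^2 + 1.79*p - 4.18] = -10.32*p^2 - 0.44*p + 1.79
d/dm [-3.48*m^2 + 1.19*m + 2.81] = 1.19 - 6.96*m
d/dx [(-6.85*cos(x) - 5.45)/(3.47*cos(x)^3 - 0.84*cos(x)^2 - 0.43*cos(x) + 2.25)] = (-47.539*cos(x)^3 - 50.9805*cos(x)^2 + 9.156*cos(x) + 17.756)*sin(x)/(12.0409*cos(x)^6 - 5.8296*cos(x)^5 - 2.2786*cos(x)^4 + 16.3374*cos(x)^3 - 3.5951*cos(x)^2 - 1.935*cos(x) + 5.0625)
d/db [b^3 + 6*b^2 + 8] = 3*b*(b + 4)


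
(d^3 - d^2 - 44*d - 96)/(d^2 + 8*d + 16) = (d^2 - 5*d - 24)/(d + 4)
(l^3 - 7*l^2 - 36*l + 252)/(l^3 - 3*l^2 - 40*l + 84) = (l - 6)/(l - 2)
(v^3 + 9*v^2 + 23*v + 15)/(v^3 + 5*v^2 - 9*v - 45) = (v + 1)/(v - 3)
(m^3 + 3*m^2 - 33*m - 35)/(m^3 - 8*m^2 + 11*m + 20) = (m + 7)/(m - 4)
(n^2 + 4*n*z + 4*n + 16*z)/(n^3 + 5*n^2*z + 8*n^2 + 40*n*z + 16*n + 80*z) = (n + 4*z)/(n^2 + 5*n*z + 4*n + 20*z)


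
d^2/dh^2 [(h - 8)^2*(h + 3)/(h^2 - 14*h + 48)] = -36/(h^3 - 18*h^2 + 108*h - 216)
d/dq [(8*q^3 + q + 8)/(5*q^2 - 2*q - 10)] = (40*q^4 - 32*q^3 - 245*q^2 - 80*q + 6)/(25*q^4 - 20*q^3 - 96*q^2 + 40*q + 100)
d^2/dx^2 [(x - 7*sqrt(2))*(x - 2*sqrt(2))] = 2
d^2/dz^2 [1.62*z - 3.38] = 0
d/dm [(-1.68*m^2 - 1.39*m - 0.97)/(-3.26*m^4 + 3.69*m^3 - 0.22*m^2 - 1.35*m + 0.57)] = (-10.9536*m^5 - 7.395*m^4 - 2.3906*m^3 + 12.7001*m^2 - 2.342*m - 2.1018)/(10.6276*m^8 - 24.0588*m^7 + 15.0505*m^6 + 7.1784*m^5 - 13.631*m^4 + 4.8006*m^3 + 1.5717*m^2 - 1.539*m + 0.3249)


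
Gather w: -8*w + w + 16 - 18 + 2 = -7*w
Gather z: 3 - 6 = -3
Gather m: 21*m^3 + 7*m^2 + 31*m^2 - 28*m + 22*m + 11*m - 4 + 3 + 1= 21*m^3 + 38*m^2 + 5*m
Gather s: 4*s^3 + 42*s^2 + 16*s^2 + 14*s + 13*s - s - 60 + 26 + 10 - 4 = 4*s^3 + 58*s^2 + 26*s - 28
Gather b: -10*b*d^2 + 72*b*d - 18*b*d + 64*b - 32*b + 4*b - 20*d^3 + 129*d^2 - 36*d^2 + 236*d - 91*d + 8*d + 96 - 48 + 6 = b*(-10*d^2 + 54*d + 36) - 20*d^3 + 93*d^2 + 153*d + 54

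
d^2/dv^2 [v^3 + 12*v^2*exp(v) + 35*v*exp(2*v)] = 12*v^2*exp(v) + 140*v*exp(2*v) + 48*v*exp(v) + 6*v + 140*exp(2*v) + 24*exp(v)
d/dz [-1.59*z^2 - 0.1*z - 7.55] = -3.18*z - 0.1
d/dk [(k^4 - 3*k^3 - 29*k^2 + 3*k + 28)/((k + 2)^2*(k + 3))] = (k^5 + 12*k^4 + 32*k^3 - 118*k^2 - 441*k - 206)/(k^5 + 12*k^4 + 57*k^3 + 134*k^2 + 156*k + 72)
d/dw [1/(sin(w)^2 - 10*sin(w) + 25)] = -2*cos(w)/(sin(w) - 5)^3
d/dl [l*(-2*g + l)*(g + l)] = -2*g^2 - 2*g*l + 3*l^2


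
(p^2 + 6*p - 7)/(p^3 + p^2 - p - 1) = (p + 7)/(p^2 + 2*p + 1)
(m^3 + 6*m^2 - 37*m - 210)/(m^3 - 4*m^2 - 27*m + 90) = (m + 7)/(m - 3)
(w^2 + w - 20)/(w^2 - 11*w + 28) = (w + 5)/(w - 7)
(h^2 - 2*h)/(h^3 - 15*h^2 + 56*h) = (h - 2)/(h^2 - 15*h + 56)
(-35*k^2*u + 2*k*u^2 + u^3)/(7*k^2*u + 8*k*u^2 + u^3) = (-5*k + u)/(k + u)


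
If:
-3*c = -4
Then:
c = 4/3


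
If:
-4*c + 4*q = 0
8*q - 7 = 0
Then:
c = 7/8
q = 7/8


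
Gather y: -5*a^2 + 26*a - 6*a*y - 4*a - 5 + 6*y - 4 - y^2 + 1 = -5*a^2 + 22*a - y^2 + y*(6 - 6*a) - 8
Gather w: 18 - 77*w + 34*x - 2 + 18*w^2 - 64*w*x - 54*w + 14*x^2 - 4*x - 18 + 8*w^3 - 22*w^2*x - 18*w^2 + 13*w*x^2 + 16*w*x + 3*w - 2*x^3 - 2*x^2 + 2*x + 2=8*w^3 - 22*w^2*x + w*(13*x^2 - 48*x - 128) - 2*x^3 + 12*x^2 + 32*x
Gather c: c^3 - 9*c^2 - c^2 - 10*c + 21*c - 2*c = c^3 - 10*c^2 + 9*c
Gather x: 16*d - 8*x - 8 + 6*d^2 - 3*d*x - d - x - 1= 6*d^2 + 15*d + x*(-3*d - 9) - 9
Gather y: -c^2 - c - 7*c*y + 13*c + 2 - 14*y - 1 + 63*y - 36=-c^2 + 12*c + y*(49 - 7*c) - 35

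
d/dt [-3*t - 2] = -3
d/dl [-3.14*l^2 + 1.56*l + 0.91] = 1.56 - 6.28*l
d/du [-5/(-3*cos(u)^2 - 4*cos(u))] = 10*(3*cos(u) + 2)*sin(u)/((3*cos(u) + 4)^2*cos(u)^2)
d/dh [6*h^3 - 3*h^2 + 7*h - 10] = 18*h^2 - 6*h + 7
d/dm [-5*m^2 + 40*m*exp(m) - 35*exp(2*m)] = 40*m*exp(m) - 10*m - 70*exp(2*m) + 40*exp(m)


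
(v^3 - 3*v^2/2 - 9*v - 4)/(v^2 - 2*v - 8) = v + 1/2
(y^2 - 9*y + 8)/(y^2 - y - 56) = (y - 1)/(y + 7)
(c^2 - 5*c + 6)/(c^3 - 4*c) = (c - 3)/(c*(c + 2))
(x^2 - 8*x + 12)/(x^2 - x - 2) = (x - 6)/(x + 1)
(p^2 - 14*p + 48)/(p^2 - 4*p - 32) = (p - 6)/(p + 4)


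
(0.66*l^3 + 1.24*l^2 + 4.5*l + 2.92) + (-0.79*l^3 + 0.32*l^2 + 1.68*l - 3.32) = -0.13*l^3 + 1.56*l^2 + 6.18*l - 0.4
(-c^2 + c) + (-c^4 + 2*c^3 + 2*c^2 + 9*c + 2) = -c^4 + 2*c^3 + c^2 + 10*c + 2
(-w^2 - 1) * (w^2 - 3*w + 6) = -w^4 + 3*w^3 - 7*w^2 + 3*w - 6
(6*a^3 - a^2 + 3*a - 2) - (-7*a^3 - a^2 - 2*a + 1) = 13*a^3 + 5*a - 3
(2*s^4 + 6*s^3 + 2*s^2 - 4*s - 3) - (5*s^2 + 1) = 2*s^4 + 6*s^3 - 3*s^2 - 4*s - 4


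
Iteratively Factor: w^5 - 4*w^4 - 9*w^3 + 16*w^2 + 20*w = (w + 1)*(w^4 - 5*w^3 - 4*w^2 + 20*w) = (w - 2)*(w + 1)*(w^3 - 3*w^2 - 10*w) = (w - 2)*(w + 1)*(w + 2)*(w^2 - 5*w) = w*(w - 2)*(w + 1)*(w + 2)*(w - 5)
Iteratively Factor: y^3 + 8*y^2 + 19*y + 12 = (y + 1)*(y^2 + 7*y + 12) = (y + 1)*(y + 3)*(y + 4)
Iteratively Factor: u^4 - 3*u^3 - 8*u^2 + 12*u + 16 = (u - 2)*(u^3 - u^2 - 10*u - 8) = (u - 4)*(u - 2)*(u^2 + 3*u + 2) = (u - 4)*(u - 2)*(u + 1)*(u + 2)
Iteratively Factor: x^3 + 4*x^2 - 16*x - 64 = (x + 4)*(x^2 - 16) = (x + 4)^2*(x - 4)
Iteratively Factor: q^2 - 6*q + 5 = (q - 1)*(q - 5)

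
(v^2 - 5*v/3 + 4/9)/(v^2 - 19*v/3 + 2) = (v - 4/3)/(v - 6)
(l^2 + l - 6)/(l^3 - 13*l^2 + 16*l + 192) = (l - 2)/(l^2 - 16*l + 64)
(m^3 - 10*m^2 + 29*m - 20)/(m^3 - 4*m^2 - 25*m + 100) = (m - 1)/(m + 5)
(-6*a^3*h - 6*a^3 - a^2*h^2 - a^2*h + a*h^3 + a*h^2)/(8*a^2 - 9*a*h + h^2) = a*(-6*a^2*h - 6*a^2 - a*h^2 - a*h + h^3 + h^2)/(8*a^2 - 9*a*h + h^2)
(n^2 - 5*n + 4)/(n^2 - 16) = (n - 1)/(n + 4)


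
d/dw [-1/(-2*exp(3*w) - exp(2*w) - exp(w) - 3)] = (-6*exp(2*w) - 2*exp(w) - 1)*exp(w)/(2*exp(3*w) + exp(2*w) + exp(w) + 3)^2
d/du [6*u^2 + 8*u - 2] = 12*u + 8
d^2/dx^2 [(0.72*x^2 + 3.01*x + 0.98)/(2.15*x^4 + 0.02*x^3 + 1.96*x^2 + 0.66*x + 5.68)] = (19.9692*x^8 + 167.15046*x^7 + 86.604296*x^6 + 65.116104*x^5 - 161.659908*x^4 - 708.946168*x^3 - 173.143824*x^2 - 194.119968*x + 2.923568)/(9.938375*x^12 + 0.27735*x^11 + 27.18288*x^10 + 9.658238*x^9 + 103.718352*x^8 + 18.384168*x^7 + 154.114324*x^6 + 57.32796*x^5 + 276.564528*x^4 + 46.309128*x^3 + 197.125536*x^2 + 63.879552*x + 183.250432)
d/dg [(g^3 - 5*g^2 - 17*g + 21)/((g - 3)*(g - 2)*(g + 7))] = (7*g^4 - 24*g^3 + 242*g^2 - 504*g - 105)/(g^6 + 4*g^5 - 54*g^4 - 32*g^3 + 1009*g^2 - 2436*g + 1764)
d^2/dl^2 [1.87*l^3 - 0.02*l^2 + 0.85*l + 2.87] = 11.22*l - 0.04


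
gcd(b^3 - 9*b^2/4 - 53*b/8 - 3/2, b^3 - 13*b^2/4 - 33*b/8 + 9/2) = b^2 - 5*b/2 - 6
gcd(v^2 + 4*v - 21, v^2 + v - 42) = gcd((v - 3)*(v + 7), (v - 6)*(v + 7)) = v + 7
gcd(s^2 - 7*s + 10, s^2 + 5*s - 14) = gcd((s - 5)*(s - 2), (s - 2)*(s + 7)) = s - 2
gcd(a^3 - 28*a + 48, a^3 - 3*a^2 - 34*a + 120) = a^2 + 2*a - 24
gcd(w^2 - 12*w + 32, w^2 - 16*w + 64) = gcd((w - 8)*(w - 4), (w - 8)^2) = w - 8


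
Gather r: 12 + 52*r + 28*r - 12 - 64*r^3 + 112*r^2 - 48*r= -64*r^3 + 112*r^2 + 32*r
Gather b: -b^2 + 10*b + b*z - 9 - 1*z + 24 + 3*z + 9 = -b^2 + b*(z + 10) + 2*z + 24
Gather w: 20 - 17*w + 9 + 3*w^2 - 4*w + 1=3*w^2 - 21*w + 30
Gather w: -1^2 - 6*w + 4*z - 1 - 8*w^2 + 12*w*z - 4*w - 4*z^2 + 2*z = -8*w^2 + w*(12*z - 10) - 4*z^2 + 6*z - 2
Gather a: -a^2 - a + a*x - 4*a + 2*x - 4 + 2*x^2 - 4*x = -a^2 + a*(x - 5) + 2*x^2 - 2*x - 4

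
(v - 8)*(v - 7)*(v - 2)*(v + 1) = v^4 - 16*v^3 + 69*v^2 - 26*v - 112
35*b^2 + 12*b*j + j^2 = (5*b + j)*(7*b + j)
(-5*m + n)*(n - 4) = -5*m*n + 20*m + n^2 - 4*n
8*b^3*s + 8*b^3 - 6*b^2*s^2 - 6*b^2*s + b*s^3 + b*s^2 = (-4*b + s)*(-2*b + s)*(b*s + b)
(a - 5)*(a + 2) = a^2 - 3*a - 10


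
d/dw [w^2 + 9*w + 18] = 2*w + 9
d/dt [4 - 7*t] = -7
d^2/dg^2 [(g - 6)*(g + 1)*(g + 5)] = 6*g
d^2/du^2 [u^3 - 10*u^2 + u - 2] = 6*u - 20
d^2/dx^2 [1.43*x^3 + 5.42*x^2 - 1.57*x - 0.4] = 8.58*x + 10.84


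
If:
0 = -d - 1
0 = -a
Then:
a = 0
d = -1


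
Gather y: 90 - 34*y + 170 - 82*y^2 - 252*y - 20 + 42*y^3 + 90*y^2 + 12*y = 42*y^3 + 8*y^2 - 274*y + 240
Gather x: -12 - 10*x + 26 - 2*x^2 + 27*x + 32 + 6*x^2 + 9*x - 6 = 4*x^2 + 26*x + 40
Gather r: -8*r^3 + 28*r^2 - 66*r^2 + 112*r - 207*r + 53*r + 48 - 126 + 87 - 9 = -8*r^3 - 38*r^2 - 42*r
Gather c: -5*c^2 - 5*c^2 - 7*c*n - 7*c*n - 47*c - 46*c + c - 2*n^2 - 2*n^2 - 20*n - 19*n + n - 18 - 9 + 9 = -10*c^2 + c*(-14*n - 92) - 4*n^2 - 38*n - 18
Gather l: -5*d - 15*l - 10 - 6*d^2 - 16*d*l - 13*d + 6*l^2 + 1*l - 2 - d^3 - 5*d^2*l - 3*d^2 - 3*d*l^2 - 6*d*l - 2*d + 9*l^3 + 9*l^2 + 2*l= -d^3 - 9*d^2 - 20*d + 9*l^3 + l^2*(15 - 3*d) + l*(-5*d^2 - 22*d - 12) - 12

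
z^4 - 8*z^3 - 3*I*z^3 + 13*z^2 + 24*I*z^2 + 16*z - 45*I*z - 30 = (z - 5)*(z - 3)*(z - 2*I)*(z - I)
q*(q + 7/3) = q^2 + 7*q/3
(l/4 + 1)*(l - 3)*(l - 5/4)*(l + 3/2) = l^4/4 + 5*l^3/16 - 109*l^2/32 - 39*l/32 + 45/8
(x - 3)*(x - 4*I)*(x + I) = x^3 - 3*x^2 - 3*I*x^2 + 4*x + 9*I*x - 12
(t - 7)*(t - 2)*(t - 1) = t^3 - 10*t^2 + 23*t - 14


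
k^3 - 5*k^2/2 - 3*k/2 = k*(k - 3)*(k + 1/2)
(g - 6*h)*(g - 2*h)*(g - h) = g^3 - 9*g^2*h + 20*g*h^2 - 12*h^3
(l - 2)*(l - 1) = l^2 - 3*l + 2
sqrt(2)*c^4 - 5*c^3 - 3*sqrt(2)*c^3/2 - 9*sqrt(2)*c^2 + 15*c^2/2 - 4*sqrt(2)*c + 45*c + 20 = (c - 4)*(c + 2)*(c - 5*sqrt(2)/2)*(sqrt(2)*c + sqrt(2)/2)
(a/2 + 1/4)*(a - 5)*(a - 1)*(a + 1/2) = a^4/2 - 5*a^3/2 - 3*a^2/8 + 7*a/4 + 5/8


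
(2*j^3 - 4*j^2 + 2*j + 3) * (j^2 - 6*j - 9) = 2*j^5 - 16*j^4 + 8*j^3 + 27*j^2 - 36*j - 27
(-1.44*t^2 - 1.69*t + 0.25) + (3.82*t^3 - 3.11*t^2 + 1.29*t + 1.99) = 3.82*t^3 - 4.55*t^2 - 0.4*t + 2.24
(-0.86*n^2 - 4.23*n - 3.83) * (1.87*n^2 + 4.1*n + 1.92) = -1.6082*n^4 - 11.4361*n^3 - 26.1563*n^2 - 23.8246*n - 7.3536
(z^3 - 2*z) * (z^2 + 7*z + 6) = z^5 + 7*z^4 + 4*z^3 - 14*z^2 - 12*z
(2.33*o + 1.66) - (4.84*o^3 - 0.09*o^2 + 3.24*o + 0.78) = -4.84*o^3 + 0.09*o^2 - 0.91*o + 0.88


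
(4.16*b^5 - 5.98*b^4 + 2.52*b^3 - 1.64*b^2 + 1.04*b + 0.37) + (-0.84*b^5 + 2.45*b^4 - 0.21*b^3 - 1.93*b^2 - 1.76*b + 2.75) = 3.32*b^5 - 3.53*b^4 + 2.31*b^3 - 3.57*b^2 - 0.72*b + 3.12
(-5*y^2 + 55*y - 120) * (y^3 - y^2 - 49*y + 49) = -5*y^5 + 60*y^4 + 70*y^3 - 2820*y^2 + 8575*y - 5880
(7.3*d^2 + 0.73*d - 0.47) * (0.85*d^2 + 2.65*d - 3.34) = 6.205*d^4 + 19.9655*d^3 - 22.847*d^2 - 3.6837*d + 1.5698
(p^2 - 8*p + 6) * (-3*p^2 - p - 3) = -3*p^4 + 23*p^3 - 13*p^2 + 18*p - 18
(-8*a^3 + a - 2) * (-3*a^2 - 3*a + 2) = 24*a^5 + 24*a^4 - 19*a^3 + 3*a^2 + 8*a - 4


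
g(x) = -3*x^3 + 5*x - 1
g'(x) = 5 - 9*x^2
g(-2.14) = 17.70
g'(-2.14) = -36.22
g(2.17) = -20.80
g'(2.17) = -37.38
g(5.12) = -378.05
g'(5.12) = -230.93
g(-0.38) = -2.74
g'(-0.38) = 3.70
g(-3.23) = 83.94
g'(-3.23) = -88.90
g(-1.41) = 0.36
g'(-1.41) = -12.89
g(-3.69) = 131.28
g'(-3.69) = -117.54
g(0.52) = 1.18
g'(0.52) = 2.57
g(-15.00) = 10049.00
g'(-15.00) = -2020.00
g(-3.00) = 65.00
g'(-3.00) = -76.00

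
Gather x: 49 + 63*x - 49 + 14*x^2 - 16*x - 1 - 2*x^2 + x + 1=12*x^2 + 48*x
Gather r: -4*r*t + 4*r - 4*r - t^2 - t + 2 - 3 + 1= -4*r*t - t^2 - t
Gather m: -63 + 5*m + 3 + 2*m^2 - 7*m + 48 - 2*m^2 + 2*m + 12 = 0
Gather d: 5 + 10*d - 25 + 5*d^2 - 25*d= 5*d^2 - 15*d - 20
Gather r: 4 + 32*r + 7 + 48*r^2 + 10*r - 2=48*r^2 + 42*r + 9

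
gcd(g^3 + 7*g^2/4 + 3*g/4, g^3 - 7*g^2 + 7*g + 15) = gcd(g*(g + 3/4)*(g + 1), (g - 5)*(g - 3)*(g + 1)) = g + 1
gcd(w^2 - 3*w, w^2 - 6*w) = w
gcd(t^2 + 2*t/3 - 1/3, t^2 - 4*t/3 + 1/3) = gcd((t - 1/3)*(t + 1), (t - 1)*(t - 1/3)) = t - 1/3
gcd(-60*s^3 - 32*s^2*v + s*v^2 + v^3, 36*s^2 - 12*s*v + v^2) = 6*s - v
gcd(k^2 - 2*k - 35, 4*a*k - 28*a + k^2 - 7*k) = k - 7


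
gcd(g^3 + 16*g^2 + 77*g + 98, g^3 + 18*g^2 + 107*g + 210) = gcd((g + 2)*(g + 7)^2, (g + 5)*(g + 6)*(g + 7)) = g + 7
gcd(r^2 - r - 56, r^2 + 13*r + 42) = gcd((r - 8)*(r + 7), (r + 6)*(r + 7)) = r + 7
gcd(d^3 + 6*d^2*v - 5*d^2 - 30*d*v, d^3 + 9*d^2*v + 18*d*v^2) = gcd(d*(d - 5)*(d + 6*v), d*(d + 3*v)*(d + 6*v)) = d^2 + 6*d*v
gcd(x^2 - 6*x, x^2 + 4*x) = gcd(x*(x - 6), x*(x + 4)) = x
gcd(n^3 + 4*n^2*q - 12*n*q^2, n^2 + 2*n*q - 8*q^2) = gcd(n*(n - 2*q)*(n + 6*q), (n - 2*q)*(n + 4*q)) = -n + 2*q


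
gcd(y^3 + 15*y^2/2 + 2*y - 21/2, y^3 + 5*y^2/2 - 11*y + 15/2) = y - 1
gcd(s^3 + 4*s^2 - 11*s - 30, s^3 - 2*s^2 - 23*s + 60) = s^2 + 2*s - 15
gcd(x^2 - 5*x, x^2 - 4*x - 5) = x - 5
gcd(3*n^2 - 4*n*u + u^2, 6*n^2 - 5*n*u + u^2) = -3*n + u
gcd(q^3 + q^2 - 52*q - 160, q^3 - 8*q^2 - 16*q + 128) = q^2 - 4*q - 32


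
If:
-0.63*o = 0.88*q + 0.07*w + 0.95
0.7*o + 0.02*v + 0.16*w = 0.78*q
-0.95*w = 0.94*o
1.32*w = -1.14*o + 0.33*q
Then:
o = -8.07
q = 4.06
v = 376.77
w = 7.98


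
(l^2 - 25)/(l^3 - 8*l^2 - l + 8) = (l^2 - 25)/(l^3 - 8*l^2 - l + 8)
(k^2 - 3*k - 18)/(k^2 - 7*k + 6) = (k + 3)/(k - 1)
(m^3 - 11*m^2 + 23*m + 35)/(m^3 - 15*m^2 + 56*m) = (m^2 - 4*m - 5)/(m*(m - 8))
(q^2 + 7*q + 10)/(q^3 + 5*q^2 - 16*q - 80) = (q + 2)/(q^2 - 16)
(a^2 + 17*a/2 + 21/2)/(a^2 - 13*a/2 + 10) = (2*a^2 + 17*a + 21)/(2*a^2 - 13*a + 20)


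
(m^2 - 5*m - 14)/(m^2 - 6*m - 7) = (m + 2)/(m + 1)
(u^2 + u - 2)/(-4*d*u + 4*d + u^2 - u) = (u + 2)/(-4*d + u)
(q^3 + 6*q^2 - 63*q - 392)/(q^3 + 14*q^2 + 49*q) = (q - 8)/q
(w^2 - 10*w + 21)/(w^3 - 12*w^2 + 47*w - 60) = (w - 7)/(w^2 - 9*w + 20)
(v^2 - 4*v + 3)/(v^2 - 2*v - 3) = (v - 1)/(v + 1)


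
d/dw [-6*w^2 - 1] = -12*w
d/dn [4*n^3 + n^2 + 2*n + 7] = 12*n^2 + 2*n + 2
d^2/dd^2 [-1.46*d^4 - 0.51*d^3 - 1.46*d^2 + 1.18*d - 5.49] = -17.52*d^2 - 3.06*d - 2.92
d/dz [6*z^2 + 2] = 12*z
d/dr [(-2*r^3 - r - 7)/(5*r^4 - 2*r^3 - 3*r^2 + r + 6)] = (10*r^6 + 21*r^4 + 132*r^3 - 81*r^2 - 42*r + 1)/(25*r^8 - 20*r^7 - 26*r^6 + 22*r^5 + 65*r^4 - 30*r^3 - 35*r^2 + 12*r + 36)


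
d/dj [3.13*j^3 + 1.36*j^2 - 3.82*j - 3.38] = 9.39*j^2 + 2.72*j - 3.82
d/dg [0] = 0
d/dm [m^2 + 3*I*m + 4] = 2*m + 3*I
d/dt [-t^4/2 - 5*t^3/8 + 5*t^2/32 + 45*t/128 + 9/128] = -2*t^3 - 15*t^2/8 + 5*t/16 + 45/128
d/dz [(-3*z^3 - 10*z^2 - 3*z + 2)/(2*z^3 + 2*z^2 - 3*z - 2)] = 2*(7*z^4 + 15*z^3 + 21*z^2 + 16*z + 6)/(4*z^6 + 8*z^5 - 8*z^4 - 20*z^3 + z^2 + 12*z + 4)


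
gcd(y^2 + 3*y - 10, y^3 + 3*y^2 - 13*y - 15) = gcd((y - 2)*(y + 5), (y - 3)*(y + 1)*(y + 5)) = y + 5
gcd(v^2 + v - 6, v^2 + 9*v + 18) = v + 3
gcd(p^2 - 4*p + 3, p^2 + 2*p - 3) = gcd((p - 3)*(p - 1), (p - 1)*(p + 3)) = p - 1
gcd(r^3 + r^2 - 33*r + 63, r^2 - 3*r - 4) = 1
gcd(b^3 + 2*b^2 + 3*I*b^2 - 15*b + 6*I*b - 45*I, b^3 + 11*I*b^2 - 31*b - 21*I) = b + 3*I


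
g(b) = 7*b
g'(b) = 7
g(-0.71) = -4.97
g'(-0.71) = 7.00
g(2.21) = 15.47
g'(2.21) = 7.00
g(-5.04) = -35.28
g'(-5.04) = 7.00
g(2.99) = 20.93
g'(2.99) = 7.00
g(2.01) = 14.07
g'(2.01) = 7.00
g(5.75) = 40.25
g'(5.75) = 7.00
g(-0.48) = -3.36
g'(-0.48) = 7.00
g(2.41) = 16.87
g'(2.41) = 7.00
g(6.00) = 42.00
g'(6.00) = 7.00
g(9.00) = 63.00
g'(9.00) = 7.00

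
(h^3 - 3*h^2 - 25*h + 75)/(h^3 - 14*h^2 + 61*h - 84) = (h^2 - 25)/(h^2 - 11*h + 28)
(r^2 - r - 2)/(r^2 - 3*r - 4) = (r - 2)/(r - 4)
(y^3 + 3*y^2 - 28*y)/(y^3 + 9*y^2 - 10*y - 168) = y/(y + 6)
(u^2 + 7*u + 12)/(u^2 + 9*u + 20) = (u + 3)/(u + 5)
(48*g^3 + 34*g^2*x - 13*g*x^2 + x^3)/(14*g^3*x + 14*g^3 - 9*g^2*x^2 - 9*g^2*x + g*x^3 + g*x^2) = (48*g^3 + 34*g^2*x - 13*g*x^2 + x^3)/(g*(14*g^2*x + 14*g^2 - 9*g*x^2 - 9*g*x + x^3 + x^2))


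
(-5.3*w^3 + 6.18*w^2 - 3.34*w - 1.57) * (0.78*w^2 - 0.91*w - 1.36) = -4.134*w^5 + 9.6434*w^4 - 1.021*w^3 - 6.59*w^2 + 5.9711*w + 2.1352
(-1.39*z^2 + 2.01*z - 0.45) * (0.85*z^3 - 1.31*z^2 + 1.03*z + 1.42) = -1.1815*z^5 + 3.5294*z^4 - 4.4473*z^3 + 0.686*z^2 + 2.3907*z - 0.639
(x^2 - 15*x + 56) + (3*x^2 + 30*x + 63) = 4*x^2 + 15*x + 119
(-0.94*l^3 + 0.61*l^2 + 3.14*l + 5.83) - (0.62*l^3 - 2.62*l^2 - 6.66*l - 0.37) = -1.56*l^3 + 3.23*l^2 + 9.8*l + 6.2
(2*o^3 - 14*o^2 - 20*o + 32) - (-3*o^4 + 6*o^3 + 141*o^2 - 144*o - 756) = 3*o^4 - 4*o^3 - 155*o^2 + 124*o + 788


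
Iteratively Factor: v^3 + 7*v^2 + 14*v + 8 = (v + 2)*(v^2 + 5*v + 4) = (v + 2)*(v + 4)*(v + 1)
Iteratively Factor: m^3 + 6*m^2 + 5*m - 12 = (m + 3)*(m^2 + 3*m - 4) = (m + 3)*(m + 4)*(m - 1)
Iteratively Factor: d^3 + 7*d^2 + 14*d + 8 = (d + 4)*(d^2 + 3*d + 2) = (d + 2)*(d + 4)*(d + 1)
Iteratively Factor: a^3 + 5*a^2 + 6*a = (a)*(a^2 + 5*a + 6) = a*(a + 3)*(a + 2)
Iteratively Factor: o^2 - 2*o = (o - 2)*(o)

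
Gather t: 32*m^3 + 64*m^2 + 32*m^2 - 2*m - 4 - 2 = 32*m^3 + 96*m^2 - 2*m - 6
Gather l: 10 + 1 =11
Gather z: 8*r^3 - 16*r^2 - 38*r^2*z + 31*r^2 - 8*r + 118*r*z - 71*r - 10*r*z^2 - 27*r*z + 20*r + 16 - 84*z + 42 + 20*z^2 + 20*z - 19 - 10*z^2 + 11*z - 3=8*r^3 + 15*r^2 - 59*r + z^2*(10 - 10*r) + z*(-38*r^2 + 91*r - 53) + 36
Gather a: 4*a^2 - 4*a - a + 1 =4*a^2 - 5*a + 1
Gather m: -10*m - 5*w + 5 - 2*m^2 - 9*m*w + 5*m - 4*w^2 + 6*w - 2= -2*m^2 + m*(-9*w - 5) - 4*w^2 + w + 3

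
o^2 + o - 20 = (o - 4)*(o + 5)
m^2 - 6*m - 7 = (m - 7)*(m + 1)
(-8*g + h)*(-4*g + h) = 32*g^2 - 12*g*h + h^2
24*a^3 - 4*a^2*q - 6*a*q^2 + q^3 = (-6*a + q)*(-2*a + q)*(2*a + q)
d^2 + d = d*(d + 1)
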